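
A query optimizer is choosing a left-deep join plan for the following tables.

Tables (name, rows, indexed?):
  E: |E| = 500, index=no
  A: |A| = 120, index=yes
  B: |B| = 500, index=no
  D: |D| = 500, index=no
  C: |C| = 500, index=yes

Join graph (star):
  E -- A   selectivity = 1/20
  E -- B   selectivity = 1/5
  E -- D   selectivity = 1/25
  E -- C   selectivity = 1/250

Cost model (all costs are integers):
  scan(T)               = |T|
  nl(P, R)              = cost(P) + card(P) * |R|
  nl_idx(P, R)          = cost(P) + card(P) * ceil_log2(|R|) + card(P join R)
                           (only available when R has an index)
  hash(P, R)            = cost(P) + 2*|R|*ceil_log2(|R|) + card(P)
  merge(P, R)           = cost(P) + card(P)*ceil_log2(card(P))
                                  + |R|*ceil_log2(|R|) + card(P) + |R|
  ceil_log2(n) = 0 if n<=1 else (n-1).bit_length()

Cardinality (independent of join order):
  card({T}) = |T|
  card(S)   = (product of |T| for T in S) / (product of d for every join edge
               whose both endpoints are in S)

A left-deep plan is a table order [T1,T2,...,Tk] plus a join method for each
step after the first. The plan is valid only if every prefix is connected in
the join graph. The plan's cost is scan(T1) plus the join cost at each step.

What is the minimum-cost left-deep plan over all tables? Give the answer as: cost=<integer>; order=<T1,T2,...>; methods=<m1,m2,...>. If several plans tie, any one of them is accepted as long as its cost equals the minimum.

cost=152680; order=E,C,A,D,B; methods=nl_idx,hash,hash,hash

Selinger DP (subsets sized 1..n):
  {E}: scan cost=500, card=500
  {A}: scan cost=120, card=120
  {B}: scan cost=500, card=500
  {D}: scan cost=500, card=500
  {C}: scan cost=500, card=500
  {AE}: card=3000; try (A,hash)→2680, (E,merge)→6080, (A,merge)→6460, (A,nl_idx)→7000, (E,hash)→9240, (E,nl)→60120 …(+1); best=2680 via (A,hash)
  {BE}: card=50000; try (E,hash)→10000, (B,hash)→10000, (E,merge)→10500, (B,merge)→10500, (E,nl)→250500, (B,nl)→250500; best=10000 via (E,hash)
  {DE}: card=10000; try (E,hash)→10000, (D,hash)→10000, (E,merge)→10500, (D,merge)→10500, (E,nl)→250500, (D,nl)→250500; best=10000 via (E,hash)
  {CE}: card=1000; try (C,nl_idx)→6000, (E,hash)→10000, (C,hash)→10000, (E,merge)→10500, (C,merge)→10500, (E,nl)→250500 …(+1); best=6000 via (C,nl_idx)
  {ABE}: card=300000; try (B,hash)→14680, (B,merge)→46680, (A,hash)→61680, (A,nl_idx)→660000, (A,merge)→860960, (B,nl)→1502680 …(+1); best=14680 via (B,hash)
  {ADE}: card=60000; try (D,hash)→14680, (A,hash)→21680, (D,merge)→46680, (A,nl_idx)→140000, (A,merge)→160960, (A,nl)→1210000 …(+1); best=14680 via (D,hash)
  {ACE}: card=6000; try (A,hash)→8680, (C,hash)→14680, (A,merge)→17960, (A,nl_idx)→19000, (C,nl_idx)→35680, (C,merge)→46680 …(+2); best=8680 via (A,hash)
  {BDE}: card=1000000; try (B,hash)→29000, (D,hash)→69000, (B,merge)→165000, (D,merge)→865000, (B,nl)→5010000, (D,nl)→25010000; best=29000 via (B,hash)
  {BCE}: card=100000; try (B,hash)→16000, (B,merge)→22000, (C,hash)→69000, (B,nl)→506000, (C,nl_idx)→560000, (C,merge)→865000 …(+1); best=16000 via (B,hash)
  {CDE}: card=20000; try (D,hash)→16000, (D,merge)→22000, (C,hash)→29000, (C,nl_idx)→120000, (C,merge)→165000, (D,nl)→506000 …(+1); best=16000 via (D,hash)
  {ABDE}: card=6000000; try (B,hash)→83680, (D,hash)→323680, (A,hash)→1030680, (B,merge)→1039680, (D,merge)→6019680, (A,nl_idx)→13029000 …(+4); best=83680 via (B,hash)
  {ABCE}: card=600000; try (B,hash)→23680, (B,merge)→97680, (A,hash)→117680, (C,hash)→323680, (A,nl_idx)→1316000, (A,merge)→1816960 …(+5); best=23680 via (B,hash)
  {ACDE}: card=120000; try (D,hash)→23680, (A,hash)→37680, (C,hash)→83680, (D,merge)→97680, (A,nl_idx)→276000, (A,merge)→336960 …(+5); best=23680 via (D,hash)
  {BCDE}: card=2000000; try (B,hash)→45000, (D,hash)→125000, (B,merge)→341000, (C,hash)→1038000, (D,merge)→1821000, (B,nl)→10016000 …(+4); best=45000 via (B,hash)
  {ABCDE}: card=12000000; try (B,hash)→152680, (D,hash)→632680, (A,hash)→2046680, (B,merge)→2188680, (C,hash)→6092680, (D,merge)→12628680 …(+8); best=152680 via (B,hash)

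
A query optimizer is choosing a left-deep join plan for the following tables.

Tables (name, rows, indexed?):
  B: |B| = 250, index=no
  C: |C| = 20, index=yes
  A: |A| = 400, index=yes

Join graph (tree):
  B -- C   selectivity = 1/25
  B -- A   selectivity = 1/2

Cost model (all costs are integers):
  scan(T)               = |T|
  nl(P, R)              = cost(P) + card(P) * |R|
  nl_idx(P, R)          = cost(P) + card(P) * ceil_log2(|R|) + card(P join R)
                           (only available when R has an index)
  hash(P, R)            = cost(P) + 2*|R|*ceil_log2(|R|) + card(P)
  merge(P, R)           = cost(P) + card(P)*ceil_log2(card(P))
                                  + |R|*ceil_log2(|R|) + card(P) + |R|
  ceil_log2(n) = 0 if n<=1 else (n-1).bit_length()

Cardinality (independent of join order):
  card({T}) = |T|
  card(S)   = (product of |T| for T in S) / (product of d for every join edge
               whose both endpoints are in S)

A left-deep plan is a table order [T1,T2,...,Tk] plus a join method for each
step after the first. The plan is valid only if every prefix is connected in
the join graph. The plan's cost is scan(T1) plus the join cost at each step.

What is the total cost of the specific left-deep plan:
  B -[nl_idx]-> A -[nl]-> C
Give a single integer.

1052500

step 1: scan B: cost=250, card=250
step 2: join A via nl_idx
    card(P join A) = 250*400/(2) = 50000
    cost = 250 + 250*9 + 50000 = 52500
step 3: join C via nl
    card(P join C) = 50000*20/(25) = 40000
    cost = 52500 + 50000*20 = 1052500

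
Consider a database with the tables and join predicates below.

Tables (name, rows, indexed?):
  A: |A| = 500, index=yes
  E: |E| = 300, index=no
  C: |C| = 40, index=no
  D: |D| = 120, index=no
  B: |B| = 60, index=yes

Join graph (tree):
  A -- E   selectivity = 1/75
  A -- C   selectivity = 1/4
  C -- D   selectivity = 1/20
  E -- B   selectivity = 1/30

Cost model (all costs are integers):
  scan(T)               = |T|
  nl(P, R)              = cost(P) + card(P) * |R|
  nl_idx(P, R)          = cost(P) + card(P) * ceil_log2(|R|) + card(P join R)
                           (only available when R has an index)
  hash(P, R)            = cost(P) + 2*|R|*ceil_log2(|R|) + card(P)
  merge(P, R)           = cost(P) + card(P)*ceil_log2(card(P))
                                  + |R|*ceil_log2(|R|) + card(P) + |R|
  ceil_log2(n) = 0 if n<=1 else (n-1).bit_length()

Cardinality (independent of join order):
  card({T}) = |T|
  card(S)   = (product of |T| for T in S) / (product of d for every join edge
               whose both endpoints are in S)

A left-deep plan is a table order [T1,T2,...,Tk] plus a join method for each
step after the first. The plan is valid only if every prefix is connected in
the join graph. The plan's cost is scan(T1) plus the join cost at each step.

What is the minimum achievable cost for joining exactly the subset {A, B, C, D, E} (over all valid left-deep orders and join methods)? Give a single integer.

53880

Selinger DP over subsets of {A,B,C,D,E}:
  {A}: scan cost=500, card=500
  {E}: scan cost=300, card=300
  {C}: scan cost=40, card=40
  {D}: scan cost=120, card=120
  {B}: scan cost=60, card=60
  {AE}: card=2000; try (A,nl_idx)→5000, (E,hash)→6400, (A,merge)→8300, (E,merge)→8500, (A,hash)→9600, (A,nl)→150300 …(+1); best=5000 via (A,nl_idx)
  {AC}: card=5000; try (C,hash)→1480, (A,merge)→5320, (A,nl_idx)→5400, (C,merge)→5780, (A,hash)→9080, (A,nl)→20040 …(+1); best=1480 via (C,hash)
  {BE}: card=600; try (B,hash)→1320, (B,nl_idx)→2700, (E,merge)→3480, (B,merge)→3720, (E,hash)→5520, (E,nl)→18060 …(+1); best=1320 via (B,hash)
  {CD}: card=240; try (C,hash)→720, (D,merge)→1280, (C,merge)→1360, (D,hash)→1760, (D,nl)→4840, (C,nl)→4920; best=720 via (C,hash)
  {ACE}: card=20000; try (C,hash)→7480, (E,hash)→11880, (C,merge)→29280, (E,merge)→74480, (C,nl)→85000, (E,nl)→1501480; best=7480 via (C,hash)
  {ABE}: card=4000; try (B,hash)→7720, (A,nl_idx)→10720, (A,hash)→10920, (A,merge)→12920, (B,nl_idx)→21000, (B,merge)→29420 …(+2); best=7720 via (B,hash)
  {ACD}: card=30000; try (A,merge)→7880, (D,hash)→8160, (A,hash)→9960, (A,nl_idx)→32880, (D,merge)→72440, (A,nl)→120720 …(+1); best=7880 via (A,merge)
  {ACDE}: card=120000; try (D,hash)→29160, (E,hash)→43280, (D,merge)→328440, (E,merge)→490880, (D,nl)→2407480, (E,nl)→9007880; best=29160 via (D,hash)
  {ABCE}: card=40000; try (C,hash)→12200, (B,hash)→28200, (C,merge)→60000, (B,nl_idx)→167480, (C,nl)→167720, (B,merge)→327900 …(+1); best=12200 via (C,hash)
  {ABCDE}: card=240000; try (D,hash)→53880, (B,hash)→149880, (D,merge)→693160, (B,nl_idx)→989160, (B,merge)→2189580, (D,nl)→4812200 …(+1); best=53880 via (D,hash)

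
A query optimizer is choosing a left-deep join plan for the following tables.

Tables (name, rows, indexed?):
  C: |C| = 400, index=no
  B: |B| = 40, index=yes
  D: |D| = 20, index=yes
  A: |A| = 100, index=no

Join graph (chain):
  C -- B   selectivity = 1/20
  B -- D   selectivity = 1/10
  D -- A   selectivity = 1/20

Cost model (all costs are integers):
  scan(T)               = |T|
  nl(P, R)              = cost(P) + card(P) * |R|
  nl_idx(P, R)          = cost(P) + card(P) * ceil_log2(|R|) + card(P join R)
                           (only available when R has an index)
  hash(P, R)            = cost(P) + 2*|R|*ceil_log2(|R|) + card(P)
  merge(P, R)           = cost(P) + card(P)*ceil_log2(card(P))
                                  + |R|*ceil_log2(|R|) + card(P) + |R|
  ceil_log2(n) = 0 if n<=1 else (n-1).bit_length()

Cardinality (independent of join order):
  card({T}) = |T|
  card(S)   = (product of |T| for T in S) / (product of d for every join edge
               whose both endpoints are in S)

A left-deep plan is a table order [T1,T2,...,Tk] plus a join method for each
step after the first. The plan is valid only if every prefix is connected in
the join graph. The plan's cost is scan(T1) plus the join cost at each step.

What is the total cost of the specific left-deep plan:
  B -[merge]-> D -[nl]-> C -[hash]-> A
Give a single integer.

35440

step 1: scan B: cost=40, card=40
step 2: join D via merge
    card(P join D) = 40*20/(10) = 80
    cost = 40 + 40*6 + 20*5 + 40 + 20 = 440
step 3: join C via nl
    card(P join C) = 80*400/(20) = 1600
    cost = 440 + 80*400 = 32440
step 4: join A via hash
    card(P join A) = 1600*100/(20) = 8000
    cost = 32440 + 2*100*7 + 1600 = 35440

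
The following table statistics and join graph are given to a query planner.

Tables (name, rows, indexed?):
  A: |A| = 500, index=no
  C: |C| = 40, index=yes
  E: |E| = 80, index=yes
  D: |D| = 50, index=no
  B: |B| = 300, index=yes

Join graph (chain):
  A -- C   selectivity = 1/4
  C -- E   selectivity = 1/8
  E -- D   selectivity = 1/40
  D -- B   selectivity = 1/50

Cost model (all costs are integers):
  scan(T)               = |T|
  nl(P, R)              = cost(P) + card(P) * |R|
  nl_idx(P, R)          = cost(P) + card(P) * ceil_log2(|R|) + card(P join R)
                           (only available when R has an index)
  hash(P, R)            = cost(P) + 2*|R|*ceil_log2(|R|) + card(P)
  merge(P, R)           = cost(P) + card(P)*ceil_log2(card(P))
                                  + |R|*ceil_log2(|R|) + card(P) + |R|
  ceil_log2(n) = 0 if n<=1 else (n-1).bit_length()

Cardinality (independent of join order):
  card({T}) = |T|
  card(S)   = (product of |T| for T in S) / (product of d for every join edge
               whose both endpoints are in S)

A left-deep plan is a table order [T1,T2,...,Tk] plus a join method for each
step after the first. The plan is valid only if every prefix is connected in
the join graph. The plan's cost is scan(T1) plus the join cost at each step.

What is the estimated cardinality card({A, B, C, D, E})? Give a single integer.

375000

Tables in S: A(500), B(300), C(40), D(50), E(80)
Edges inside S: A-C(d=4), C-E(d=8), E-D(d=40), D-B(d=50)
numerator = 500 * 300 * 40 * 50 * 80 = 24000000000
denominator = 4 * 8 * 40 * 50 = 64000
card(S) = 24000000000 / 64000 = 375000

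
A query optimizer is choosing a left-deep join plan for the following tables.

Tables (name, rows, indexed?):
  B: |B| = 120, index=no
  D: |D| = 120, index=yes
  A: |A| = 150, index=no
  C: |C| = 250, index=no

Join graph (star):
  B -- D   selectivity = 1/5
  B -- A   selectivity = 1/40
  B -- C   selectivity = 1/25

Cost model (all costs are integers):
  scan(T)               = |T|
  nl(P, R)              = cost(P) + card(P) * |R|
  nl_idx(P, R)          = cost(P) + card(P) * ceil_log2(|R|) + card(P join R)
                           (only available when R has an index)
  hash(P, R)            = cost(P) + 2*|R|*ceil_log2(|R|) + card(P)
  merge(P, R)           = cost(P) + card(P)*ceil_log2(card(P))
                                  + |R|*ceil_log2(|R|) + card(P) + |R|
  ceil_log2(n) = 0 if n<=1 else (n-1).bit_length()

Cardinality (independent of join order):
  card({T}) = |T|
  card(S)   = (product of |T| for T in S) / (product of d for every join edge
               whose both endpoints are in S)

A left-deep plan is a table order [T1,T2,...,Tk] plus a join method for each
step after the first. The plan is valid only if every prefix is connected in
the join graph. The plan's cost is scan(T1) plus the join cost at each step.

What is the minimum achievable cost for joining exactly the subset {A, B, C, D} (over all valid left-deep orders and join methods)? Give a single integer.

Selinger DP over subsets of {A,B,C,D}:
  {B}: scan cost=120, card=120
  {D}: scan cost=120, card=120
  {A}: scan cost=150, card=150
  {C}: scan cost=250, card=250
  {BD}: card=2880; try (D,hash)→1920, (B,hash)→1920, (D,merge)→2040, (B,merge)→2040, (D,nl_idx)→3840, (D,nl)→14520 …(+1); best=1920 via (D,hash)
  {AB}: card=450; try (B,hash)→1980, (A,merge)→2430, (B,merge)→2460, (A,hash)→2640, (A,nl)→18120, (B,nl)→18150; best=1980 via (B,hash)
  {BC}: card=1200; try (B,hash)→2180, (C,merge)→3330, (B,merge)→3460, (C,hash)→4240, (C,nl)→30120, (B,nl)→30250; best=2180 via (B,hash)
  {ABD}: card=10800; try (D,hash)→4110, (A,hash)→7200, (D,merge)→7440, (D,nl_idx)→15930, (A,merge)→40710, (D,nl)→55980 …(+1); best=4110 via (D,hash)
  {BCD}: card=28800; try (D,hash)→5060, (C,hash)→8800, (D,merge)→17540, (D,nl_idx)→39380, (C,merge)→41610, (D,nl)→146180 …(+1); best=5060 via (D,hash)
  {ABC}: card=4500; try (A,hash)→5780, (C,hash)→6430, (C,merge)→8730, (A,merge)→17930, (C,nl)→114480, (A,nl)→182180; best=5780 via (A,hash)
  {ABCD}: card=108000; try (D,hash)→11960, (C,hash)→18910, (A,hash)→36260, (D,merge)→69740, (D,nl_idx)→145280, (C,merge)→168360 …(+4); best=11960 via (D,hash)

11960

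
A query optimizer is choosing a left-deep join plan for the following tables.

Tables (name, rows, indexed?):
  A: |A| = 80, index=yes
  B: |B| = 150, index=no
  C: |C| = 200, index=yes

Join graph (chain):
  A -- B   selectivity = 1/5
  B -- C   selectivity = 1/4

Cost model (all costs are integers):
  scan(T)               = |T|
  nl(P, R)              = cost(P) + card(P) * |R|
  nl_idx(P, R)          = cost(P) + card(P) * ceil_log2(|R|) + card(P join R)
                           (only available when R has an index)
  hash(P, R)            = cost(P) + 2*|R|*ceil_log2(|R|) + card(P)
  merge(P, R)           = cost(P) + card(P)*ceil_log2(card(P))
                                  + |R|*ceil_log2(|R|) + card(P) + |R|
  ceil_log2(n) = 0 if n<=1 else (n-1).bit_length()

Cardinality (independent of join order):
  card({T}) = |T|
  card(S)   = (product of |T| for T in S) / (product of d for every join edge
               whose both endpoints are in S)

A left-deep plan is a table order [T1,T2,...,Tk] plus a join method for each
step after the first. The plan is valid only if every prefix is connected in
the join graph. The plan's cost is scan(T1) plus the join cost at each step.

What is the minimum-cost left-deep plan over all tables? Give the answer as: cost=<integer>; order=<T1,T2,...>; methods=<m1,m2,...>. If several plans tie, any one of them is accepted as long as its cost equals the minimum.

cost=7020; order=B,A,C; methods=hash,hash

Selinger DP (subsets sized 1..n):
  {A}: scan cost=80, card=80
  {B}: scan cost=150, card=150
  {C}: scan cost=200, card=200
  {AB}: card=2400; try (A,hash)→1420, (B,merge)→2070, (A,merge)→2140, (B,hash)→2560, (A,nl_idx)→3600, (B,nl)→12080 …(+1); best=1420 via (A,hash)
  {BC}: card=7500; try (B,hash)→2800, (C,merge)→3300, (B,merge)→3350, (C,hash)→3500, (C,nl_idx)→8850, (C,nl)→30150 …(+1); best=2800 via (B,hash)
  {ABC}: card=120000; try (C,hash)→7020, (A,hash)→11420, (C,merge)→34420, (A,merge)→108440, (C,nl_idx)→140620, (A,nl_idx)→175300 …(+2); best=7020 via (C,hash)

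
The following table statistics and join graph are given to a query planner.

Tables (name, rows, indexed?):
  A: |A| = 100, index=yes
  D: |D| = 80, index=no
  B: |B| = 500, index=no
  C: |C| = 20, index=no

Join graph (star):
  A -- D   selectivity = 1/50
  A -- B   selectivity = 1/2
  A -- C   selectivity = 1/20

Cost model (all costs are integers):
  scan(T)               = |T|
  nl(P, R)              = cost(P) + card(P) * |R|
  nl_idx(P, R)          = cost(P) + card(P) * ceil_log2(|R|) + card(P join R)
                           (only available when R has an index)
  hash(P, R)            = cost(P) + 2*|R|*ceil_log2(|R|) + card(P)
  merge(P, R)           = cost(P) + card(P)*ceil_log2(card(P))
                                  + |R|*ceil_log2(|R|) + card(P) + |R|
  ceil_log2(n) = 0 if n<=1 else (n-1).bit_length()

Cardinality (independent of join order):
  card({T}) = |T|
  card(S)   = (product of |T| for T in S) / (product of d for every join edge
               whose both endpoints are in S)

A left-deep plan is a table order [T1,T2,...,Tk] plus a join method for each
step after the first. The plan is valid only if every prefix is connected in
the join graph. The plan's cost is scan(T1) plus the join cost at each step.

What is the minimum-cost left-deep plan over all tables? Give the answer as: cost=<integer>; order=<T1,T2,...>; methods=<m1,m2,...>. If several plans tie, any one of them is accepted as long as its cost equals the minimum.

Selinger DP (subsets sized 1..n):
  {A}: scan cost=100, card=100
  {D}: scan cost=80, card=80
  {B}: scan cost=500, card=500
  {C}: scan cost=20, card=20
  {AD}: card=160; try (A,nl_idx)→800, (D,hash)→1320, (A,merge)→1520, (D,merge)→1540, (A,hash)→1560, (A,nl)→8080 …(+1); best=800 via (A,nl_idx)
  {AB}: card=25000; try (A,hash)→2400, (B,merge)→5900, (A,merge)→6300, (B,hash)→9200, (A,nl_idx)→29000, (B,nl)→50100 …(+1); best=2400 via (A,hash)
  {AC}: card=100; try (A,nl_idx)→260, (C,hash)→400, (A,merge)→940, (C,merge)→1020, (A,hash)→1440, (A,nl)→2020 …(+1); best=260 via (A,nl_idx)
  {ABD}: card=40000; try (B,merge)→7240, (B,hash)→9960, (D,hash)→28520, (B,nl)→80800, (D,merge)→403040, (D,nl)→2002400; best=7240 via (B,merge)
  {ACD}: card=160; try (C,hash)→1160, (D,hash)→1480, (D,merge)→1700, (C,merge)→2360, (C,nl)→4000, (D,nl)→8260; best=1160 via (C,hash)
  {ABC}: card=25000; try (B,merge)→6060, (B,hash)→9360, (C,hash)→27600, (B,nl)→50260, (C,merge)→402520, (C,nl)→502400; best=6060 via (B,merge)
  {ABCD}: card=40000; try (B,merge)→7600, (B,hash)→10320, (D,hash)→32180, (C,hash)→47440, (B,nl)→81160, (D,merge)→406700 …(+3); best=7600 via (B,merge)

cost=7600; order=D,A,C,B; methods=nl_idx,hash,merge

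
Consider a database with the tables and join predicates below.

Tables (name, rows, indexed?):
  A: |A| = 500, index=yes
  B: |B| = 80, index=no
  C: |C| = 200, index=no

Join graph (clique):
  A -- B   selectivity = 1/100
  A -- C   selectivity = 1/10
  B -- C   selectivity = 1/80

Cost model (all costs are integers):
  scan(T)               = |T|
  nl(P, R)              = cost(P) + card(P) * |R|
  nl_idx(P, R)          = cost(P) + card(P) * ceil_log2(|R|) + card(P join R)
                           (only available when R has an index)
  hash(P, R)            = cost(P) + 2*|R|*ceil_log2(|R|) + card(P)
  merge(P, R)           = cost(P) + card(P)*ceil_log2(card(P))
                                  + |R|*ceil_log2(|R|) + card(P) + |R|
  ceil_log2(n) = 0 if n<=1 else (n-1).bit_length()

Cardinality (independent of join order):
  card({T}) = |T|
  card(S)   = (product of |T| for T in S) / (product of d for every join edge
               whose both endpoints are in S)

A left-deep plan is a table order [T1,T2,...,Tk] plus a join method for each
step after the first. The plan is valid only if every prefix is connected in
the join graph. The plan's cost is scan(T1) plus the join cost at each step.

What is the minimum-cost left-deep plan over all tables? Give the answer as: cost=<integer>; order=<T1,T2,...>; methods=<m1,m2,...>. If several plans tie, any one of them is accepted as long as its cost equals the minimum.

cost=3420; order=C,B,A; methods=hash,nl_idx

Selinger DP (subsets sized 1..n):
  {A}: scan cost=500, card=500
  {B}: scan cost=80, card=80
  {C}: scan cost=200, card=200
  {AB}: card=400; try (A,nl_idx)→1200, (B,hash)→2120, (A,merge)→5720, (B,merge)→6140, (A,hash)→9160, (A,nl)→40080 …(+1); best=1200 via (A,nl_idx)
  {AC}: card=10000; try (C,hash)→4200, (A,merge)→7000, (C,merge)→7300, (A,hash)→9400, (A,nl_idx)→12000, (A,nl)→100200 …(+1); best=4200 via (C,hash)
  {BC}: card=200; try (B,hash)→1520, (C,merge)→2520, (B,merge)→2640, (C,hash)→3360, (C,nl)→16080, (B,nl)→16200; best=1520 via (B,hash)
  {ABC}: card=100; try (A,nl_idx)→3420, (C,hash)→4800, (C,merge)→7000, (A,merge)→8320, (A,hash)→10720, (B,hash)→15320 …(+4); best=3420 via (A,nl_idx)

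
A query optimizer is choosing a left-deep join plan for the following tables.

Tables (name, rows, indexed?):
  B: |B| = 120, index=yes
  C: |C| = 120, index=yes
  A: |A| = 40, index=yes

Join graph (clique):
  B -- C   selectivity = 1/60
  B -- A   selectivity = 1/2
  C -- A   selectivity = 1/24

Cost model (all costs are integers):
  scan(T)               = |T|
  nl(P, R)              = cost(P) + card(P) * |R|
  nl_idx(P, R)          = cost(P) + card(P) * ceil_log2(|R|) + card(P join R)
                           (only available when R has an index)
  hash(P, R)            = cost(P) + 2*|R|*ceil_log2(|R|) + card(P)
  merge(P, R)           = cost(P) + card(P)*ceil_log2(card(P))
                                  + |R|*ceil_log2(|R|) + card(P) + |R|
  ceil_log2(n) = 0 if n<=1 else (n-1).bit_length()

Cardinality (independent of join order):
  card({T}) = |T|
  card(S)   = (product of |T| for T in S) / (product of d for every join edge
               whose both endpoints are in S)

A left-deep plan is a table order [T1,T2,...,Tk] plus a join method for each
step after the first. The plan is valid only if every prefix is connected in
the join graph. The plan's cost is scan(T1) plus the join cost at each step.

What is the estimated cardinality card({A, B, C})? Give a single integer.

200

Tables in S: A(40), B(120), C(120)
Edges inside S: B-C(d=60), B-A(d=2), C-A(d=24)
numerator = 40 * 120 * 120 = 576000
denominator = 60 * 2 * 24 = 2880
card(S) = 576000 / 2880 = 200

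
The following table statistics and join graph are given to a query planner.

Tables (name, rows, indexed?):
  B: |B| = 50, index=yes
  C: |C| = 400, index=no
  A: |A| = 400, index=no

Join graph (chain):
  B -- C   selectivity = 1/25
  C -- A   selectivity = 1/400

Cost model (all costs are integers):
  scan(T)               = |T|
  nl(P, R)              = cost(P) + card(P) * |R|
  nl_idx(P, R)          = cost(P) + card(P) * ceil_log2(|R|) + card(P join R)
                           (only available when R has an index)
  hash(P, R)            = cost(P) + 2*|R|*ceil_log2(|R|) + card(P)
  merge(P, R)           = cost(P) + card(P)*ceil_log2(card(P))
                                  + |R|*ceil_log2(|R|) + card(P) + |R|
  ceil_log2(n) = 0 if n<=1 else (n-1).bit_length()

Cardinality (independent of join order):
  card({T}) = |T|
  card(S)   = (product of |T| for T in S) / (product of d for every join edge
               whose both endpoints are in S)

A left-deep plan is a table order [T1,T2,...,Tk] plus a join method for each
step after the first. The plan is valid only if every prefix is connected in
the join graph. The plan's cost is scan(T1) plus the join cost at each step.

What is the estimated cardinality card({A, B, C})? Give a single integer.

Tables in S: A(400), B(50), C(400)
Edges inside S: B-C(d=25), C-A(d=400)
numerator = 400 * 50 * 400 = 8000000
denominator = 25 * 400 = 10000
card(S) = 8000000 / 10000 = 800

800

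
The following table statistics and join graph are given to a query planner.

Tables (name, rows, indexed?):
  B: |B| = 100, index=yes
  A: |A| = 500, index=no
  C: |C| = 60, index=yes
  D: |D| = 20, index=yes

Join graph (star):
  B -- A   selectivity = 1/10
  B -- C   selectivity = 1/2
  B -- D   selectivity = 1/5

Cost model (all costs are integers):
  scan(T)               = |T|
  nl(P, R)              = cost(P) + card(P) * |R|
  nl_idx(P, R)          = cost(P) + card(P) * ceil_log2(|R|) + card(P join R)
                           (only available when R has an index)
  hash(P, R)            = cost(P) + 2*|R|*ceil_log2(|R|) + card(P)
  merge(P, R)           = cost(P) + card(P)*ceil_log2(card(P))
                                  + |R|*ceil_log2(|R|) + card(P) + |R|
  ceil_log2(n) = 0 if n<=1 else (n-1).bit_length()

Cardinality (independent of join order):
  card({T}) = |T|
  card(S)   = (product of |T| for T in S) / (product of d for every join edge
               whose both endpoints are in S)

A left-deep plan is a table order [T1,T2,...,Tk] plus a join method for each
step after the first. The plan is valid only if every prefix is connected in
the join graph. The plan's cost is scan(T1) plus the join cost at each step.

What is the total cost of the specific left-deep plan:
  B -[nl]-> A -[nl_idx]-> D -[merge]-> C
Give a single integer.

415520

step 1: scan B: cost=100, card=100
step 2: join A via nl
    card(P join A) = 100*500/(10) = 5000
    cost = 100 + 100*500 = 50100
step 3: join D via nl_idx
    card(P join D) = 5000*20/(5) = 20000
    cost = 50100 + 5000*5 + 20000 = 95100
step 4: join C via merge
    card(P join C) = 20000*60/(2) = 600000
    cost = 95100 + 20000*15 + 60*6 + 20000 + 60 = 415520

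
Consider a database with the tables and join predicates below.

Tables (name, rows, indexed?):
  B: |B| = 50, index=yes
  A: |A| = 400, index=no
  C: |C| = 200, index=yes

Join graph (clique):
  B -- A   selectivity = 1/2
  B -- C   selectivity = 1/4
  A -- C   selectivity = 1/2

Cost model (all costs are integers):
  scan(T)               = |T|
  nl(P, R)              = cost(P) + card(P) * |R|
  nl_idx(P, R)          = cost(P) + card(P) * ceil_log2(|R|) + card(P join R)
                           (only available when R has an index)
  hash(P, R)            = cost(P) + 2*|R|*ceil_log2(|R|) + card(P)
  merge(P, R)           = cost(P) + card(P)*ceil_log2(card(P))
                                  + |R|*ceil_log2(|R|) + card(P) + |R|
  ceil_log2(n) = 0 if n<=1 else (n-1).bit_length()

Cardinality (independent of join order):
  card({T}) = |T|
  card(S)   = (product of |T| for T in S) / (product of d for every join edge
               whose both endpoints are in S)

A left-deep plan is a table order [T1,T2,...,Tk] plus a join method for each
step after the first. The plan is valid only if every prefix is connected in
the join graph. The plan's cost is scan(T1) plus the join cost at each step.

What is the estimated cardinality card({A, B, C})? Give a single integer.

Tables in S: A(400), B(50), C(200)
Edges inside S: B-A(d=2), B-C(d=4), A-C(d=2)
numerator = 400 * 50 * 200 = 4000000
denominator = 2 * 4 * 2 = 16
card(S) = 4000000 / 16 = 250000

250000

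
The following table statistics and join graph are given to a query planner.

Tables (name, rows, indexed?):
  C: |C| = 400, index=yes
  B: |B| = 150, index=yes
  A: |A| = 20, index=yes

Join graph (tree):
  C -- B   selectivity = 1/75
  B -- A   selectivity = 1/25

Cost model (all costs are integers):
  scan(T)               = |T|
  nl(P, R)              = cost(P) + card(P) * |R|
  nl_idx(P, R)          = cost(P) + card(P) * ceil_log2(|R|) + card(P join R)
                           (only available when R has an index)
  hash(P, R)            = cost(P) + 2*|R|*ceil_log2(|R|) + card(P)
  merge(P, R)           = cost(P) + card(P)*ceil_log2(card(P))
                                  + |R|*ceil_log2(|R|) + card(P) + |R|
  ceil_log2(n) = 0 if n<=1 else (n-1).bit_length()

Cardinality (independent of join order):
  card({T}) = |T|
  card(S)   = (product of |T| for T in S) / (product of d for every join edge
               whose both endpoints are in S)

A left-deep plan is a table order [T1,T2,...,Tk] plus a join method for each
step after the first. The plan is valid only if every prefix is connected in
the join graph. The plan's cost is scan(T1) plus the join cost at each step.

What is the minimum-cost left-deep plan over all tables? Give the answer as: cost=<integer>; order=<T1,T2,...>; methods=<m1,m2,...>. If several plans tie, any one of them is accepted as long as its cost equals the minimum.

Selinger DP (subsets sized 1..n):
  {C}: scan cost=400, card=400
  {B}: scan cost=150, card=150
  {A}: scan cost=20, card=20
  {BC}: card=800; try (C,nl_idx)→2300, (B,hash)→3200, (B,nl_idx)→4400, (C,merge)→5500, (B,merge)→5750, (C,hash)→7500 …(+2); best=2300 via (C,nl_idx)
  {AB}: card=120; try (B,nl_idx)→300, (A,hash)→500, (A,nl_idx)→1020, (B,merge)→1490, (A,merge)→1620, (B,hash)→2440 …(+2); best=300 via (B,nl_idx)
  {ABC}: card=640; try (C,nl_idx)→2020, (A,hash)→3300, (C,merge)→5260, (A,nl_idx)→6940, (C,hash)→7620, (A,merge)→11220 …(+2); best=2020 via (C,nl_idx)

cost=2020; order=A,B,C; methods=nl_idx,nl_idx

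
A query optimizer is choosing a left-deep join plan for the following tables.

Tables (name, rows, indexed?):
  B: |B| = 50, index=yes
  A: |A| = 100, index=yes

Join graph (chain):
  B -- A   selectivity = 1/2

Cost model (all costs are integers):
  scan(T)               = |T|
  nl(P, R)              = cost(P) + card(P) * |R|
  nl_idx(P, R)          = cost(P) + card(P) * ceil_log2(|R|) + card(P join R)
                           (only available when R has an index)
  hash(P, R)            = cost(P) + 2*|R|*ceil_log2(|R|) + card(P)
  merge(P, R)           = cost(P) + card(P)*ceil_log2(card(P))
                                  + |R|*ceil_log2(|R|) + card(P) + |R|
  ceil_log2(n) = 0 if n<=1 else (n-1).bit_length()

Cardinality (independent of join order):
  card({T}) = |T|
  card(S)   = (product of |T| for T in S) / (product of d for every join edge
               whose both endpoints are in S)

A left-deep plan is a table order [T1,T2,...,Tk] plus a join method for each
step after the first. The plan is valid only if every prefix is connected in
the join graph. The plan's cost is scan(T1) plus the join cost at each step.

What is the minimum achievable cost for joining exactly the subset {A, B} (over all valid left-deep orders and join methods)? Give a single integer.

Selinger DP over subsets of {A,B}:
  {B}: scan cost=50, card=50
  {A}: scan cost=100, card=100
  {AB}: card=2500; try (B,hash)→800, (A,merge)→1200, (B,merge)→1250, (A,hash)→1500, (A,nl_idx)→2900, (B,nl_idx)→3200 …(+2); best=800 via (B,hash)

800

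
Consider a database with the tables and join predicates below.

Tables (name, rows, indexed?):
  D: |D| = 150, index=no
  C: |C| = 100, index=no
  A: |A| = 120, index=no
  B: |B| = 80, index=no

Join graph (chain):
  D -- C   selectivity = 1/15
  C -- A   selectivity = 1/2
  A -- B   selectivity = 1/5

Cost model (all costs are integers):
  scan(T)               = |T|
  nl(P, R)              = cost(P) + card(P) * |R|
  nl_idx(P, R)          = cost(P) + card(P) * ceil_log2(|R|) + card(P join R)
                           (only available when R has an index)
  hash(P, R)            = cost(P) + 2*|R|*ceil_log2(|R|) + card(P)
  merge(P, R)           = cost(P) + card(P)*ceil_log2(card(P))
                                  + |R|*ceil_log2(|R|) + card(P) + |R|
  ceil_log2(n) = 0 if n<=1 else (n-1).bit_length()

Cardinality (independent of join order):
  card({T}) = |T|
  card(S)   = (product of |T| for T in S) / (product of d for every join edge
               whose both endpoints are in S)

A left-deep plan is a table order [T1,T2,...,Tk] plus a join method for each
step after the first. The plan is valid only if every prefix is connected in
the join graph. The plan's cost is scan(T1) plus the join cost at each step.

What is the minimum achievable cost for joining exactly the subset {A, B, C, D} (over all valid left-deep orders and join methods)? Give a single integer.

Selinger DP over subsets of {A,B,C,D}:
  {D}: scan cost=150, card=150
  {C}: scan cost=100, card=100
  {A}: scan cost=120, card=120
  {B}: scan cost=80, card=80
  {CD}: card=1000; try (C,hash)→1700, (D,merge)→2250, (C,merge)→2300, (D,hash)→2600, (D,nl)→15100, (C,nl)→15150; best=1700 via (C,hash)
  {AC}: card=6000; try (C,hash)→1640, (A,merge)→1860, (C,merge)→1880, (A,hash)→1880, (A,nl)→12100, (C,nl)→12120; best=1640 via (C,hash)
  {AB}: card=1920; try (B,hash)→1360, (A,merge)→1680, (B,merge)→1720, (A,hash)→1840, (A,nl)→9680, (B,nl)→9720; best=1360 via (B,hash)
  {ACD}: card=60000; try (A,hash)→4380, (D,hash)→10040, (A,merge)→13660, (D,merge)→86990, (A,nl)→121700, (D,nl)→901640; best=4380 via (A,hash)
  {ABC}: card=96000; try (C,hash)→4680, (B,hash)→8760, (C,merge)→25200, (B,merge)→86280, (C,nl)→193360, (B,nl)→481640; best=4680 via (C,hash)
  {ABCD}: card=960000; try (B,hash)→65500, (D,hash)→103080, (B,merge)→1025020, (D,merge)→1734030, (B,nl)→4804380, (D,nl)→14404680; best=65500 via (B,hash)

65500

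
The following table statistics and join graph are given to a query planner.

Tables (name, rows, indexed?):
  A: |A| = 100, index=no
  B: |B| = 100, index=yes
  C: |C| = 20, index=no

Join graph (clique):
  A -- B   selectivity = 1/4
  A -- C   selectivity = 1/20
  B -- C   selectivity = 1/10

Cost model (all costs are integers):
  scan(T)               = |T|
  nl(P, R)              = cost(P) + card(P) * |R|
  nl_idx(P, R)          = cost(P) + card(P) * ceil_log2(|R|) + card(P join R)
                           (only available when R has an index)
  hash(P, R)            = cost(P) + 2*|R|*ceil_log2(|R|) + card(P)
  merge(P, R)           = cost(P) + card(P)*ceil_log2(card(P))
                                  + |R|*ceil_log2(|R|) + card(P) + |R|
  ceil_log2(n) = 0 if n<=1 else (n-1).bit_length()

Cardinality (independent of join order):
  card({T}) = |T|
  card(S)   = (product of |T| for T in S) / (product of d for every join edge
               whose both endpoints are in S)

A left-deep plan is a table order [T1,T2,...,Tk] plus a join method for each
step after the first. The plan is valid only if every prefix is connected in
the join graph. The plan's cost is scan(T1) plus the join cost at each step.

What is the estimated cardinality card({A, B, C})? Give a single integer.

Tables in S: A(100), B(100), C(20)
Edges inside S: A-B(d=4), A-C(d=20), B-C(d=10)
numerator = 100 * 100 * 20 = 200000
denominator = 4 * 20 * 10 = 800
card(S) = 200000 / 800 = 250

250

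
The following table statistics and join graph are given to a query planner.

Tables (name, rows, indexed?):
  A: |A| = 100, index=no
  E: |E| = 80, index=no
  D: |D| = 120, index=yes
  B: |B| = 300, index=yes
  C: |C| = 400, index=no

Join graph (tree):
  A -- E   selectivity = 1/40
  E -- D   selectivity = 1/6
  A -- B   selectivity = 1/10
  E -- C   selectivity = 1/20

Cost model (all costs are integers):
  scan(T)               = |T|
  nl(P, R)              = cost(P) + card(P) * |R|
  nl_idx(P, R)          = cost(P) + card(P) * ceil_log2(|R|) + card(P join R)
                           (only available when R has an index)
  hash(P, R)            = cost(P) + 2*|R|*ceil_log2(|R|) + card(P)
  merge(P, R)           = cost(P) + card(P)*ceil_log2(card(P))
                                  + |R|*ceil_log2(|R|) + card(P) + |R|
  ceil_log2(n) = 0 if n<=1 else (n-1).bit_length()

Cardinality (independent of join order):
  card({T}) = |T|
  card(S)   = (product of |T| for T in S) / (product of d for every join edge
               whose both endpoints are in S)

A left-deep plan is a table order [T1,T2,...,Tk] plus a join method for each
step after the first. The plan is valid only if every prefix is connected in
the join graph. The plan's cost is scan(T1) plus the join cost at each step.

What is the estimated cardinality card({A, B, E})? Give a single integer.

Tables in S: A(100), B(300), E(80)
Edges inside S: A-E(d=40), A-B(d=10)
numerator = 100 * 300 * 80 = 2400000
denominator = 40 * 10 = 400
card(S) = 2400000 / 400 = 6000

6000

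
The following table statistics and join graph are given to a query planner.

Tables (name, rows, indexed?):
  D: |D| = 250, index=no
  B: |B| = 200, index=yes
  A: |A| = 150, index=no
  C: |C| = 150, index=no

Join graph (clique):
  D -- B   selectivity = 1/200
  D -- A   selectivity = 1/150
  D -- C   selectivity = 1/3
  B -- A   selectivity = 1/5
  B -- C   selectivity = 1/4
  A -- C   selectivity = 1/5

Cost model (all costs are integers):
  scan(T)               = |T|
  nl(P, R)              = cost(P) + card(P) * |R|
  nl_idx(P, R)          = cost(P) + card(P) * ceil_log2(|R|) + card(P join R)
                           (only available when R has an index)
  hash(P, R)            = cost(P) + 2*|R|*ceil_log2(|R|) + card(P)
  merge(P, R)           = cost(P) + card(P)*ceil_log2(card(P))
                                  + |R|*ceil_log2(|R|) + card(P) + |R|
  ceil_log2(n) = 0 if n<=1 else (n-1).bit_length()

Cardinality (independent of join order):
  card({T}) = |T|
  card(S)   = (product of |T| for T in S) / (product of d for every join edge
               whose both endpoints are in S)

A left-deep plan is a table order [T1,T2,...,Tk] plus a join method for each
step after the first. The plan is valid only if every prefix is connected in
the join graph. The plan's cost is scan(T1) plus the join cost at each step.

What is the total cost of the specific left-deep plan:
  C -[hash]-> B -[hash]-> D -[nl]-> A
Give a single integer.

483750

step 1: scan C: cost=150, card=150
step 2: join B via hash
    card(P join B) = 150*200/(4) = 7500
    cost = 150 + 2*200*8 + 150 = 3500
step 3: join D via hash
    card(P join D) = 7500*250/(200*3) = 3125
    cost = 3500 + 2*250*8 + 7500 = 15000
step 4: join A via nl
    card(P join A) = 3125*150/(150*5*5) = 125
    cost = 15000 + 3125*150 = 483750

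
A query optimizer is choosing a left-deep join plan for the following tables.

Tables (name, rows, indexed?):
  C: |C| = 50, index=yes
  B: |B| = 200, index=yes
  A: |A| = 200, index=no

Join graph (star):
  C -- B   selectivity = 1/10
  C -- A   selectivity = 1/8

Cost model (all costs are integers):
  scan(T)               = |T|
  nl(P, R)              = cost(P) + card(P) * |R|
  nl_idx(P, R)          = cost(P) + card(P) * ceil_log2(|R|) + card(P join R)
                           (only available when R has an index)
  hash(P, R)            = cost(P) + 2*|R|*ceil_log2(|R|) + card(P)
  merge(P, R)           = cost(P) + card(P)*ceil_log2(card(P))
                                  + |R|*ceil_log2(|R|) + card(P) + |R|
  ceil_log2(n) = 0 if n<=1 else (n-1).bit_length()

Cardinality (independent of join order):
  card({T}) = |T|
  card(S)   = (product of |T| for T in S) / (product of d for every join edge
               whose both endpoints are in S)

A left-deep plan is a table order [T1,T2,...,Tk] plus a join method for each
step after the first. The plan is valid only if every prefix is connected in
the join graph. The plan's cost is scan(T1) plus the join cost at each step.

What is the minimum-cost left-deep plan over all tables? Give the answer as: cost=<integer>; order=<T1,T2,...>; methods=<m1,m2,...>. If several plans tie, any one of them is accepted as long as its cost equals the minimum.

cost=5200; order=B,C,A; methods=hash,hash

Selinger DP (subsets sized 1..n):
  {C}: scan cost=50, card=50
  {B}: scan cost=200, card=200
  {A}: scan cost=200, card=200
  {BC}: card=1000; try (C,hash)→1000, (B,nl_idx)→1450, (B,merge)→2200, (C,merge)→2350, (C,nl_idx)→2400, (B,hash)→3300 …(+2); best=1000 via (C,hash)
  {AC}: card=1250; try (C,hash)→1000, (A,merge)→2200, (C,merge)→2350, (C,nl_idx)→2650, (A,hash)→3300, (A,nl)→10050 …(+1); best=1000 via (C,hash)
  {ABC}: card=25000; try (A,hash)→5200, (B,hash)→5450, (A,merge)→13800, (B,merge)→17800, (B,nl_idx)→36000, (A,nl)→201000 …(+1); best=5200 via (A,hash)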